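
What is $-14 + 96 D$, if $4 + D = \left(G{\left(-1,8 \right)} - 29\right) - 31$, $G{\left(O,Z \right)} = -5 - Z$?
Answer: $-7406$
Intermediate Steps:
$D = -77$ ($D = -4 - 73 = -77$)
$-14 + 96 D = -14 + 96 \left(-77\right) = -14 - 7392 = -7406$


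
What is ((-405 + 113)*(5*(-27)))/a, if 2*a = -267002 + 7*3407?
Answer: -8760/27017 ≈ -0.32424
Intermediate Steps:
a = -243153/2 (a = (-267002 + 7*3407)/2 = (-267002 + 23849)/2 = (1/2)*(-243153) = -243153/2 ≈ -1.2158e+5)
((-405 + 113)*(5*(-27)))/a = ((-405 + 113)*(5*(-27)))/(-243153/2) = -292*(-135)*(-2/243153) = 39420*(-2/243153) = -8760/27017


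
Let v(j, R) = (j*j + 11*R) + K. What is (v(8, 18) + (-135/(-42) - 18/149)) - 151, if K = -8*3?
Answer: 187935/2086 ≈ 90.094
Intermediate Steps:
K = -24
v(j, R) = -24 + j² + 11*R (v(j, R) = (j*j + 11*R) - 24 = (j² + 11*R) - 24 = -24 + j² + 11*R)
(v(8, 18) + (-135/(-42) - 18/149)) - 151 = ((-24 + 8² + 11*18) + (-135/(-42) - 18/149)) - 151 = ((-24 + 64 + 198) + (-135*(-1/42) - 18*1/149)) - 151 = (238 + (45/14 - 18/149)) - 151 = (238 + 6453/2086) - 151 = 502921/2086 - 151 = 187935/2086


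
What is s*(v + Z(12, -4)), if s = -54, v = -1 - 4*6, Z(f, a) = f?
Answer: 702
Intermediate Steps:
v = -25 (v = -1 - 24 = -25)
s*(v + Z(12, -4)) = -54*(-25 + 12) = -54*(-13) = 702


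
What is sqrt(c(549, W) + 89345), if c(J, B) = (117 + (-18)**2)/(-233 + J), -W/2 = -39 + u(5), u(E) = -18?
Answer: sqrt(2230443419)/158 ≈ 298.91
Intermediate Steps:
W = 114 (W = -2*(-39 - 18) = -2*(-57) = 114)
c(J, B) = 441/(-233 + J) (c(J, B) = (117 + 324)/(-233 + J) = 441/(-233 + J))
sqrt(c(549, W) + 89345) = sqrt(441/(-233 + 549) + 89345) = sqrt(441/316 + 89345) = sqrt(28233461/316) = sqrt(2230443419)/158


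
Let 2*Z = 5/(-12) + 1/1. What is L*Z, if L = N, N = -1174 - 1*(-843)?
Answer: -2317/24 ≈ -96.542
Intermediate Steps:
N = -331 (N = -1174 + 843 = -331)
L = -331
Z = 7/24 (Z = (5/(-12) + 1/1)/2 = (5*(-1/12) + 1*1)/2 = (-5/12 + 1)/2 = (1/2)*(7/12) = 7/24 ≈ 0.29167)
L*Z = -331*7/24 = -2317/24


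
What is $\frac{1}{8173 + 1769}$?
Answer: $\frac{1}{9942} \approx 0.00010058$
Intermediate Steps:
$\frac{1}{8173 + 1769} = \frac{1}{9942}$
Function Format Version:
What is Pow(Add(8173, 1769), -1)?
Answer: Rational(1, 9942) ≈ 0.00010058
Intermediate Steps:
Pow(Add(8173, 1769), -1) = Pow(9942, -1) = Rational(1, 9942)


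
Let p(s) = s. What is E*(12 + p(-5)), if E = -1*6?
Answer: -42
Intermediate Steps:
E = -6
E*(12 + p(-5)) = -6*(12 - 5) = -6*7 = -42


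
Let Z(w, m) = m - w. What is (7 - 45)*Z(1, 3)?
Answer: -76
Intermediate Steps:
(7 - 45)*Z(1, 3) = (7 - 45)*(3 - 1*1) = -38*(3 - 1) = -38*2 = -76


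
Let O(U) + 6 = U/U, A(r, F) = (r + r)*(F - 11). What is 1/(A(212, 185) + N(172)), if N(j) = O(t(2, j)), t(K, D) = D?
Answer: 1/73771 ≈ 1.3555e-5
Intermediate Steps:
A(r, F) = 2*r*(-11 + F) (A(r, F) = (2*r)*(-11 + F) = 2*r*(-11 + F))
O(U) = -5 (O(U) = -6 + U/U = -6 + 1 = -5)
N(j) = -5
1/(A(212, 185) + N(172)) = 1/(2*212*(-11 + 185) - 5) = 1/(2*212*174 - 5) = 1/(73776 - 5) = 1/73771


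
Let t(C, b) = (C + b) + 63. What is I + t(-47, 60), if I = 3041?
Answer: 3117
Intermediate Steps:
t(C, b) = 63 + C + b
I + t(-47, 60) = 3041 + (63 - 47 + 60) = 3041 + 76 = 3117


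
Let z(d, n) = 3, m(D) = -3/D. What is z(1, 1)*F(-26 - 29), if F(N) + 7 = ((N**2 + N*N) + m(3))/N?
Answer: -19302/55 ≈ -350.95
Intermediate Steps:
F(N) = -7 + (-1 + 2*N**2)/N (F(N) = -7 + ((N**2 + N*N) - 3/3)/N = -7 + ((N**2 + N**2) - 3*1/3)/N = -7 + (2*N**2 - 1)/N = -7 + (-1 + 2*N**2)/N)
z(1, 1)*F(-26 - 29) = 3*(-7 - 1/(-26 - 29) + 2*(-26 - 29)) = 3*(-7 - 1/(-55) + 2*(-55)) = 3*(-7 - 1*(-1/55) - 110) = 3*(-7 + 1/55 - 110) = 3*(-6434/55) = -19302/55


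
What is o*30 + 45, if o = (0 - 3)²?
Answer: 315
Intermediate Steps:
o = 9 (o = (-3)² = 9)
o*30 + 45 = 9*30 + 45 = 270 + 45 = 315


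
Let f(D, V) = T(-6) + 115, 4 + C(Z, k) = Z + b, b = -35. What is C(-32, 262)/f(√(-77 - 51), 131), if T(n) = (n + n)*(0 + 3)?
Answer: -71/79 ≈ -0.89873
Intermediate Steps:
T(n) = 6*n (T(n) = (2*n)*3 = 6*n)
C(Z, k) = -39 + Z (C(Z, k) = -4 + (Z - 35) = -4 + (-35 + Z) = -39 + Z)
f(D, V) = 79 (f(D, V) = 6*(-6) + 115 = -36 + 115 = 79)
C(-32, 262)/f(√(-77 - 51), 131) = (-39 - 32)/79 = -71*1/79 = -71/79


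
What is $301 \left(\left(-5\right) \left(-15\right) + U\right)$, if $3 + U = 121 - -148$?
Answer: $102641$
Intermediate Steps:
$U = 266$ ($U = -3 + \left(121 - -148\right) = -3 + \left(121 + 148\right) = -3 + 269 = 266$)
$301 \left(\left(-5\right) \left(-15\right) + U\right) = 301 \left(\left(-5\right) \left(-15\right) + 266\right) = 301 \left(75 + 266\right) = 301 \cdot 341 = 102641$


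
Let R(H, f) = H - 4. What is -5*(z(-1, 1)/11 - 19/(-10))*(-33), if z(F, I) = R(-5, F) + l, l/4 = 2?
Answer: 597/2 ≈ 298.50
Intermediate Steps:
l = 8 (l = 4*2 = 8)
R(H, f) = -4 + H
z(F, I) = -1 (z(F, I) = (-4 - 5) + 8 = -9 + 8 = -1)
-5*(z(-1, 1)/11 - 19/(-10))*(-33) = -5*(-1/11 - 19/(-10))*(-33) = -5*(-1*1/11 - 19*(-⅒))*(-33) = -5*(-1/11 + 19/10)*(-33) = -5*199/110*(-33) = -199/22*(-33) = 597/2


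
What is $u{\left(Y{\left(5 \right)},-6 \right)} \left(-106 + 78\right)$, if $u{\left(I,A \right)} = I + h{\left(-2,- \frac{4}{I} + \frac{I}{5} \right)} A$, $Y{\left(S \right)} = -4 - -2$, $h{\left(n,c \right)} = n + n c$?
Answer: $- \frac{4088}{5} \approx -817.6$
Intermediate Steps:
$h{\left(n,c \right)} = n + c n$
$Y{\left(S \right)} = -2$ ($Y{\left(S \right)} = -4 + 2 = -2$)
$u{\left(I,A \right)} = I + A \left(-2 + \frac{8}{I} - \frac{2 I}{5}\right)$ ($u{\left(I,A \right)} = I + - 2 \left(1 + \left(- \frac{4}{I} + \frac{I}{5}\right)\right) A = I + - 2 \left(1 - \frac{4}{I} + \frac{I}{5}\right) A = I + \left(-2 + \frac{8}{I} - \frac{2 I}{5}\right) A = I + A \left(-2 + \frac{8}{I} - \frac{2 I}{5}\right)$)
$u{\left(Y{\left(5 \right)},-6 \right)} \left(-106 + 78\right) = \left(-2 - -12 + 8 \left(-6\right) \frac{1}{-2} - \left(- \frac{12}{5}\right) \left(-2\right)\right) \left(-106 + 78\right) = \left(-2 + 12 + 8 \left(-6\right) \left(- \frac{1}{2}\right) - \frac{24}{5}\right) \left(-28\right) = \left(-2 + 12 + 24 - \frac{24}{5}\right) \left(-28\right) = \frac{146}{5} \left(-28\right) = - \frac{4088}{5}$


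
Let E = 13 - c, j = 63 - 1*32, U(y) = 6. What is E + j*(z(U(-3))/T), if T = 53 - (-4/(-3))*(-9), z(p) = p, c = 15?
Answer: 56/65 ≈ 0.86154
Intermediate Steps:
T = 65 (T = 53 - (-4*(-⅓))*(-9) = 53 - 4*(-9)/3 = 53 - 1*(-12) = 53 + 12 = 65)
j = 31 (j = 63 - 32 = 31)
E = -2 (E = 13 - 1*15 = 13 - 15 = -2)
E + j*(z(U(-3))/T) = -2 + 31*(6/65) = -2 + 186/65 = 56/65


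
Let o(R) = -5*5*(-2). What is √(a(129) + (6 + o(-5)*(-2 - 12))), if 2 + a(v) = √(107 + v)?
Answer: √(-696 + 2*√59) ≈ 26.089*I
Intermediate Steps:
o(R) = 50 (o(R) = -25*(-2) = 50)
a(v) = -2 + √(107 + v)
√(a(129) + (6 + o(-5)*(-2 - 12))) = √((-2 + √(107 + 129)) + (6 + 50*(-2 - 12))) = √((-2 + √236) + (6 + 50*(-14))) = √((-2 + 2*√59) + (6 - 700)) = √((-2 + 2*√59) - 694) = √(-696 + 2*√59)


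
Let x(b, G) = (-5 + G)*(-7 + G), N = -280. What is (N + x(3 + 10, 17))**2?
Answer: 25600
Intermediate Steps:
x(b, G) = (-7 + G)*(-5 + G)
(N + x(3 + 10, 17))**2 = (-280 + (35 + 17**2 - 12*17))**2 = (-280 + (35 + 289 - 204))**2 = (-280 + 120)**2 = (-160)**2 = 25600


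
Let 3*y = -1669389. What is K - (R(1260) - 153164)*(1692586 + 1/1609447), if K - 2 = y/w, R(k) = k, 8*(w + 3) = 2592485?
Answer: 1072775547595638709593038/4172428579067 ≈ 2.5711e+11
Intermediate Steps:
w = 2592461/8 (w = -3 + (⅛)*2592485 = -3 + 2592485/8 = 2592461/8 ≈ 3.2406e+5)
y = -556463 (y = (⅓)*(-1669389) = -556463)
K = 733218/2592461 (K = 2 - 556463/2592461/8 = 2 - 556463*8/2592461 = 2 - 4451704/2592461 = 733218/2592461 ≈ 0.28283)
K - (R(1260) - 153164)*(1692586 + 1/1609447) = 733218/2592461 - (1260 - 153164)*(1692586 + 1/1609447) = 733218/2592461 - (-151904)*(1692586 + 1/1609447) = 733218/2592461 - (-151904)*2724127459943/1609447 = 733218/2592461 - 1*(-413805857675181472/1609447) = 733218/2592461 + 413805857675181472/1609447 = 1072775547595638709593038/4172428579067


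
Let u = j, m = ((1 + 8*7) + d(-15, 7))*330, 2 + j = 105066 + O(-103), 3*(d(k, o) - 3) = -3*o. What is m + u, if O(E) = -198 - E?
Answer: 122459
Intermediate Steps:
d(k, o) = 3 - o (d(k, o) = 3 + (-3*o)/3 = 3 - o)
j = 104969 (j = -2 + (105066 + (-198 - 1*(-103))) = -2 + (105066 + (-198 + 103)) = -2 + (105066 - 95) = -2 + 104971 = 104969)
m = 17490 (m = ((1 + 8*7) + (3 - 1*7))*330 = ((1 + 56) + (3 - 7))*330 = (57 - 4)*330 = 53*330 = 17490)
u = 104969
m + u = 17490 + 104969 = 122459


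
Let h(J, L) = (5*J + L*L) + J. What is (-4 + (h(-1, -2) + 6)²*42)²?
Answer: 446224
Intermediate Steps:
h(J, L) = L² + 6*J (h(J, L) = (5*J + L²) + J = (L² + 5*J) + J = L² + 6*J)
(-4 + (h(-1, -2) + 6)²*42)² = (-4 + (((-2)² + 6*(-1)) + 6)²*42)² = (-4 + ((4 - 6) + 6)²*42)² = (-4 + (-2 + 6)²*42)² = (-4 + 4²*42)² = (-4 + 16*42)² = (-4 + 672)² = 668² = 446224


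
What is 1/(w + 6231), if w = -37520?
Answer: -1/31289 ≈ -3.1960e-5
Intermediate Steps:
1/(w + 6231) = 1/(-37520 + 6231) = 1/(-31289) = -1/31289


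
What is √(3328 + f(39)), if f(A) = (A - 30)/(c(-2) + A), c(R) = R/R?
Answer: √1331290/20 ≈ 57.691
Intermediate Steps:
c(R) = 1
f(A) = (-30 + A)/(1 + A) (f(A) = (A - 30)/(1 + A) = (-30 + A)/(1 + A))
√(3328 + f(39)) = √(3328 + (-30 + 39)/(1 + 39)) = √(3328 + 9/40) = √(133129/40) = √1331290/20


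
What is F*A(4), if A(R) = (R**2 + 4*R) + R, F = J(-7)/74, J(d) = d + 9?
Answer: 36/37 ≈ 0.97297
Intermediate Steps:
J(d) = 9 + d
F = 1/37 (F = (9 - 7)/74 = 2*(1/74) = 1/37 ≈ 0.027027)
A(R) = R**2 + 5*R
F*A(4) = (4*(5 + 4))/37 = (4*9)/37 = (1/37)*36 = 36/37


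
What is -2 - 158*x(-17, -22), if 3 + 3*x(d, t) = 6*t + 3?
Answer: 6950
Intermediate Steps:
x(d, t) = 2*t (x(d, t) = -1 + (6*t + 3)/3 = -1 + (3 + 6*t)/3 = -1 + (1 + 2*t) = 2*t)
-2 - 158*x(-17, -22) = -2 - 316*(-22) = -2 - 158*(-44) = -2 + 6952 = 6950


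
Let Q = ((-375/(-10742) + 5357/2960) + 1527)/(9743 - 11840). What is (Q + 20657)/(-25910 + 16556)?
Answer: -688647880660873/311847781978080 ≈ -2.2083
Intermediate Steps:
Q = -24305817767/33338441520 (Q = ((-375*(-1/10742) + 5357*(1/2960)) + 1527)/(-2097) = ((375/10742 + 5357/2960) + 1527)*(-1/2097) = (29327447/15898160 + 1527)*(-1/2097) = (24305817767/15898160)*(-1/2097) = -24305817767/33338441520 ≈ -0.72906)
(Q + 20657)/(-25910 + 16556) = (-24305817767/33338441520 + 20657)/(-25910 + 16556) = (688647880660873/33338441520)/(-9354) = (688647880660873/33338441520)*(-1/9354) = -688647880660873/311847781978080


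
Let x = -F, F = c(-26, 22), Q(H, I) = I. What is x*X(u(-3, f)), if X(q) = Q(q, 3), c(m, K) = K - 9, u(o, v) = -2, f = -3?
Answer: -39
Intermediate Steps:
c(m, K) = -9 + K
X(q) = 3
F = 13 (F = -9 + 22 = 13)
x = -13 (x = -1*13 = -13)
x*X(u(-3, f)) = -13*3 = -39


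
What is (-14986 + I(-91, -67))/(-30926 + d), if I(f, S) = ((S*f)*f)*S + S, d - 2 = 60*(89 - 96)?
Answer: -9289589/7836 ≈ -1185.5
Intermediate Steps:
d = -418 (d = 2 + 60*(89 - 96) = 2 + 60*(-7) = 2 - 420 = -418)
I(f, S) = S + S**2*f**2 (I(f, S) = (S*f**2)*S + S = S**2*f**2 + S = S + S**2*f**2)
(-14986 + I(-91, -67))/(-30926 + d) = (-14986 - 67*(1 - 67*(-91)**2))/(-30926 - 418) = (-14986 - 67*(1 - 67*8281))/(-31344) = (-14986 - 67*(1 - 554827))*(-1/31344) = (-14986 - 67*(-554826))*(-1/31344) = (-14986 + 37173342)*(-1/31344) = 37158356*(-1/31344) = -9289589/7836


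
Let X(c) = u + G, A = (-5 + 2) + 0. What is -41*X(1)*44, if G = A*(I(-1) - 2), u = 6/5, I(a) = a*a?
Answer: -37884/5 ≈ -7576.8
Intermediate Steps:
I(a) = a**2
A = -3 (A = -3 + 0 = -3)
u = 6/5 (u = 6*(1/5) = 6/5 ≈ 1.2000)
G = 3 (G = -3*((-1)**2 - 2) = -3*(1 - 2) = -3*(-1) = 3)
X(c) = 21/5 (X(c) = 6/5 + 3 = 21/5)
-41*X(1)*44 = -41*21/5*44 = -861/5*44 = -37884/5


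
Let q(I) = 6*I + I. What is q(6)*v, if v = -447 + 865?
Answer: 17556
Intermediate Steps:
v = 418
q(I) = 7*I
q(6)*v = (7*6)*418 = 42*418 = 17556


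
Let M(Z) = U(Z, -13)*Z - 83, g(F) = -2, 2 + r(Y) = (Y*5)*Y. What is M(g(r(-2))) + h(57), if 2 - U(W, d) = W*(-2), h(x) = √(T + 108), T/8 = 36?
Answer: -79 + 6*√11 ≈ -59.100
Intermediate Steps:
T = 288 (T = 8*36 = 288)
r(Y) = -2 + 5*Y² (r(Y) = -2 + (Y*5)*Y = -2 + (5*Y)*Y = -2 + 5*Y²)
h(x) = 6*√11 (h(x) = √(288 + 108) = √396 = 6*√11)
U(W, d) = 2 + 2*W (U(W, d) = 2 - W*(-2) = 2 - (-2)*W = 2 + 2*W)
M(Z) = -83 + Z*(2 + 2*Z) (M(Z) = (2 + 2*Z)*Z - 83 = Z*(2 + 2*Z) - 83 = -83 + Z*(2 + 2*Z))
M(g(r(-2))) + h(57) = (-83 + 2*(-2)*(1 - 2)) + 6*√11 = (-83 + 2*(-2)*(-1)) + 6*√11 = (-83 + 4) + 6*√11 = -79 + 6*√11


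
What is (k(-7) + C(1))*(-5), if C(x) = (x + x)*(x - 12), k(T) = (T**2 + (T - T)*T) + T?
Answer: -100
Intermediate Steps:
k(T) = T + T**2 (k(T) = (T**2 + 0*T) + T = (T**2 + 0) + T = T**2 + T = T + T**2)
C(x) = 2*x*(-12 + x) (C(x) = (2*x)*(-12 + x) = 2*x*(-12 + x))
(k(-7) + C(1))*(-5) = (-7*(1 - 7) + 2*1*(-12 + 1))*(-5) = (-7*(-6) + 2*1*(-11))*(-5) = (42 - 22)*(-5) = 20*(-5) = -100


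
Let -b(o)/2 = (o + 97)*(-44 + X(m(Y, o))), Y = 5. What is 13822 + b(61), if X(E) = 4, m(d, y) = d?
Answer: 26462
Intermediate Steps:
b(o) = 7760 + 80*o (b(o) = -2*(o + 97)*(-44 + 4) = -2*(97 + o)*(-40) = -2*(-3880 - 40*o) = 7760 + 80*o)
13822 + b(61) = 13822 + (7760 + 80*61) = 13822 + (7760 + 4880) = 13822 + 12640 = 26462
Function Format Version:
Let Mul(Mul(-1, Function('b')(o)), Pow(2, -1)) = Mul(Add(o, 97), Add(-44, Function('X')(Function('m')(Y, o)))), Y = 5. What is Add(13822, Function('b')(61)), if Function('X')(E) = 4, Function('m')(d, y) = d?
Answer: 26462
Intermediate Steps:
Function('b')(o) = Add(7760, Mul(80, o)) (Function('b')(o) = Mul(-2, Mul(Add(o, 97), Add(-44, 4))) = Mul(-2, Mul(Add(97, o), -40)) = Mul(-2, Add(-3880, Mul(-40, o))) = Add(7760, Mul(80, o)))
Add(13822, Function('b')(61)) = Add(13822, Add(7760, Mul(80, 61))) = Add(13822, Add(7760, 4880)) = Add(13822, 12640) = 26462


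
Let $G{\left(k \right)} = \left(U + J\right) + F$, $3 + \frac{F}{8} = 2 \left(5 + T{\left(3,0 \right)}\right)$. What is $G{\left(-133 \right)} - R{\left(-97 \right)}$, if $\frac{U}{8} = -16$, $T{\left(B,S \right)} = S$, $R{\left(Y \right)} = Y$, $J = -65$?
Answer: $-40$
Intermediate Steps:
$F = 56$ ($F = -24 + 8 \cdot 2 \left(5 + 0\right) = -24 + 8 \cdot 2 \cdot 5 = -24 + 8 \cdot 10 = -24 + 80 = 56$)
$U = -128$ ($U = 8 \left(-16\right) = -128$)
$G{\left(k \right)} = -137$ ($G{\left(k \right)} = \left(-128 - 65\right) + 56 = -193 + 56 = -137$)
$G{\left(-133 \right)} - R{\left(-97 \right)} = -137 - -97 = -137 + 97 = -40$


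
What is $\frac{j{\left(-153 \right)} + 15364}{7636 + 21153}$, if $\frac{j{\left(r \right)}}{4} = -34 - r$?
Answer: $\frac{15840}{28789} \approx 0.55021$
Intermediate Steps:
$j{\left(r \right)} = -136 - 4 r$ ($j{\left(r \right)} = 4 \left(-34 - r\right) = -136 - 4 r$)
$\frac{j{\left(-153 \right)} + 15364}{7636 + 21153} = \frac{\left(-136 - -612\right) + 15364}{7636 + 21153} = \frac{\left(-136 + 612\right) + 15364}{28789} = \left(476 + 15364\right) \frac{1}{28789} = 15840 \cdot \frac{1}{28789} = \frac{15840}{28789}$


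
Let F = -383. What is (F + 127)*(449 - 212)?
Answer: -60672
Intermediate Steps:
(F + 127)*(449 - 212) = (-383 + 127)*(449 - 212) = -256*237 = -60672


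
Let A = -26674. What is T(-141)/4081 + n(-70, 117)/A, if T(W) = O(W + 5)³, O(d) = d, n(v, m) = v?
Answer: -33548493837/54428297 ≈ -616.38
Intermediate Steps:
T(W) = (5 + W)³ (T(W) = (W + 5)³ = (5 + W)³)
T(-141)/4081 + n(-70, 117)/A = (5 - 141)³/4081 - 70/(-26674) = (-136)³*(1/4081) - 70*(-1/26674) = -2515456*1/4081 + 35/13337 = -2515456/4081 + 35/13337 = -33548493837/54428297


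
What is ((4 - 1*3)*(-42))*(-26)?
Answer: 1092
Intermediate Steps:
((4 - 1*3)*(-42))*(-26) = ((4 - 3)*(-42))*(-26) = (1*(-42))*(-26) = -42*(-26) = 1092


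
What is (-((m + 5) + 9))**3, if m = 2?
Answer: -4096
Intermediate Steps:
(-((m + 5) + 9))**3 = (-((2 + 5) + 9))**3 = (-(7 + 9))**3 = (-1*16)**3 = (-16)**3 = -4096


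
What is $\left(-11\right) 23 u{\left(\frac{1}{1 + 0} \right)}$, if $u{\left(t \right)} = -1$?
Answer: $253$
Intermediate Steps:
$\left(-11\right) 23 u{\left(\frac{1}{1 + 0} \right)} = \left(-11\right) 23 \left(-1\right) = \left(-253\right) \left(-1\right) = 253$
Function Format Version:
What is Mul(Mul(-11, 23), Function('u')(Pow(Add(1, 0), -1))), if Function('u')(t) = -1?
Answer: 253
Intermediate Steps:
Mul(Mul(-11, 23), Function('u')(Pow(Add(1, 0), -1))) = Mul(Mul(-11, 23), -1) = Mul(-253, -1) = 253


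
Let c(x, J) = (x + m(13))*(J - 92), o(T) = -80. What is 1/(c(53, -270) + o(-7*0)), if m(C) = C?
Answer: -1/23972 ≈ -4.1715e-5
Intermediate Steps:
c(x, J) = (-92 + J)*(13 + x) (c(x, J) = (x + 13)*(J - 92) = (13 + x)*(-92 + J) = (-92 + J)*(13 + x))
1/(c(53, -270) + o(-7*0)) = 1/((-1196 - 92*53 + 13*(-270) - 270*53) - 80) = 1/((-1196 - 4876 - 3510 - 14310) - 80) = 1/(-23892 - 80) = 1/(-23972) = -1/23972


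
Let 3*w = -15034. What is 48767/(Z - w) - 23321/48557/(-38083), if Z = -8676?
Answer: -270539001400457/20330063363614 ≈ -13.307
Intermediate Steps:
w = -15034/3 (w = (⅓)*(-15034) = -15034/3 ≈ -5011.3)
48767/(Z - w) - 23321/48557/(-38083) = 48767/(-8676 - 1*(-15034/3)) - 23321/48557/(-38083) = 48767/(-8676 + 15034/3) - 23321*1/48557*(-1/38083) = 48767/(-10994/3) - 23321/48557*(-1/38083) = 48767*(-3/10994) + 23321/1849196231 = -146301/10994 + 23321/1849196231 = -270539001400457/20330063363614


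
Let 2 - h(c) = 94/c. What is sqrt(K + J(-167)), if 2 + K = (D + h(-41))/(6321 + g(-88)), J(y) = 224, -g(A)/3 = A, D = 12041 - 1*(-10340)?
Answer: sqrt(16429793272995)/269985 ≈ 15.013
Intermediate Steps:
D = 22381 (D = 12041 + 10340 = 22381)
g(A) = -3*A
h(c) = 2 - 94/c
K = 377827/269985 (K = -2 + (22381 + (2 - 94/(-41)))/(6321 - 3*(-88)) = -2 + (22381 + (2 - 94*(-1/41)))/(6321 + 264) = -2 + (22381 + (2 + 94/41))/6585 = -2 + (22381 + 176/41)*(1/6585) = -2 + (917797/41)*(1/6585) = -2 + 917797/269985 = 377827/269985 ≈ 1.3994)
sqrt(K + J(-167)) = sqrt(377827/269985 + 224) = sqrt(60854467/269985) = sqrt(16429793272995)/269985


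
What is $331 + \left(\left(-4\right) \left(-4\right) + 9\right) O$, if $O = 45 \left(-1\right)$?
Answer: $-794$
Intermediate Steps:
$O = -45$
$331 + \left(\left(-4\right) \left(-4\right) + 9\right) O = 331 + \left(\left(-4\right) \left(-4\right) + 9\right) \left(-45\right) = 331 + \left(16 + 9\right) \left(-45\right) = 331 + 25 \left(-45\right) = 331 - 1125 = -794$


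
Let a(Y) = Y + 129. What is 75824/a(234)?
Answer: 75824/363 ≈ 208.88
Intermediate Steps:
a(Y) = 129 + Y
75824/a(234) = 75824/(129 + 234) = 75824/363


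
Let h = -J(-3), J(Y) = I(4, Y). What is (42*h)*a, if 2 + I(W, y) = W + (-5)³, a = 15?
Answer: 77490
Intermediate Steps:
I(W, y) = -127 + W (I(W, y) = -2 + (W + (-5)³) = -2 + (W - 125) = -2 + (-125 + W) = -127 + W)
J(Y) = -123 (J(Y) = -127 + 4 = -123)
h = 123 (h = -1*(-123) = 123)
(42*h)*a = (42*123)*15 = 5166*15 = 77490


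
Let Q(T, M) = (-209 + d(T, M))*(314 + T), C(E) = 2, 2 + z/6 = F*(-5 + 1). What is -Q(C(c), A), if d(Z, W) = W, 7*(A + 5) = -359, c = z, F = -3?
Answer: 586812/7 ≈ 83830.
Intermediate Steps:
z = 60 (z = -12 + 6*(-3*(-5 + 1)) = -12 + 6*(-3*(-4)) = -12 + 6*12 = -12 + 72 = 60)
c = 60
A = -394/7 (A = -5 + (⅐)*(-359) = -5 - 359/7 = -394/7 ≈ -56.286)
Q(T, M) = (-209 + M)*(314 + T)
-Q(C(c), A) = -(-65626 - 209*2 + 314*(-394/7) - 394/7*2) = -(-65626 - 418 - 123716/7 - 788/7) = -1*(-586812/7) = 586812/7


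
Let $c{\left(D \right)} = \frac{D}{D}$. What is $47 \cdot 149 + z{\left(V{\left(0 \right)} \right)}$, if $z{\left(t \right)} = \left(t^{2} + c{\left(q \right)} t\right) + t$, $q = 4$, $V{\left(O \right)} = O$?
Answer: $7003$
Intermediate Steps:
$c{\left(D \right)} = 1$
$z{\left(t \right)} = t^{2} + 2 t$ ($z{\left(t \right)} = \left(t^{2} + 1 t\right) + t = \left(t^{2} + t\right) + t = \left(t + t^{2}\right) + t = t^{2} + 2 t$)
$47 \cdot 149 + z{\left(V{\left(0 \right)} \right)} = 47 \cdot 149 + 0 \left(2 + 0\right) = 7003 + 0 \cdot 2 = 7003 + 0 = 7003$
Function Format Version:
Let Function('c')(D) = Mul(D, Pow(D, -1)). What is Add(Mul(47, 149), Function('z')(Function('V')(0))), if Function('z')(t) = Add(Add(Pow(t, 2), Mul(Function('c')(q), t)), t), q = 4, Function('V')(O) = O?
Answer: 7003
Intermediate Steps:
Function('c')(D) = 1
Function('z')(t) = Add(Pow(t, 2), Mul(2, t)) (Function('z')(t) = Add(Add(Pow(t, 2), Mul(1, t)), t) = Add(Add(Pow(t, 2), t), t) = Add(Add(t, Pow(t, 2)), t) = Add(Pow(t, 2), Mul(2, t)))
Add(Mul(47, 149), Function('z')(Function('V')(0))) = Add(Mul(47, 149), Mul(0, Add(2, 0))) = Add(7003, Mul(0, 2)) = Add(7003, 0) = 7003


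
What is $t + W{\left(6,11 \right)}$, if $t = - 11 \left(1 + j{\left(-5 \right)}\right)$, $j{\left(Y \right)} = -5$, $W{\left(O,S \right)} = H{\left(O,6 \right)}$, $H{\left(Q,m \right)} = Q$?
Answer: $50$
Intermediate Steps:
$W{\left(O,S \right)} = O$
$t = 44$ ($t = - 11 \left(1 - 5\right) = \left(-11\right) \left(-4\right) = 44$)
$t + W{\left(6,11 \right)} = 44 + 6 = 50$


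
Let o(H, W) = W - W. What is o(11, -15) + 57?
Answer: 57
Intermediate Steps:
o(H, W) = 0
o(11, -15) + 57 = 0 + 57 = 57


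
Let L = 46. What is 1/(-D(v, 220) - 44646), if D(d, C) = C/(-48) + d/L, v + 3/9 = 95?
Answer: -276/12321599 ≈ -2.2400e-5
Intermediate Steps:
v = 284/3 (v = -1/3 + 95 = 284/3 ≈ 94.667)
D(d, C) = -C/48 + d/46 (D(d, C) = C/(-48) + d/46 = C*(-1/48) + d*(1/46) = -C/48 + d/46)
1/(-D(v, 220) - 44646) = 1/(-(-1/48*220 + (1/46)*(284/3)) - 44646) = 1/(-(-55/12 + 142/69) - 44646) = 1/(-1*(-697/276) - 44646) = 1/(697/276 - 44646) = 1/(-12321599/276) = -276/12321599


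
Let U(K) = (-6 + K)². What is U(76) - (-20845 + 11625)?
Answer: 14120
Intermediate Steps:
U(76) - (-20845 + 11625) = (-6 + 76)² - (-20845 + 11625) = 70² - 1*(-9220) = 4900 + 9220 = 14120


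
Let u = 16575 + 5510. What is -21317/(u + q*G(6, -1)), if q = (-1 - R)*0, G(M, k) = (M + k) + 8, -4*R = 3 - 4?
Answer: -21317/22085 ≈ -0.96523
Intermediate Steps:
R = ¼ (R = -(3 - 4)/4 = -¼*(-1) = ¼ ≈ 0.25000)
G(M, k) = 8 + M + k
u = 22085
q = 0 (q = (-1 - 1*¼)*0 = (-1 - ¼)*0 = -5/4*0 = 0)
-21317/(u + q*G(6, -1)) = -21317/(22085 + 0*(8 + 6 - 1)) = -21317/(22085 + 0*13) = -21317/(22085 + 0) = -21317/22085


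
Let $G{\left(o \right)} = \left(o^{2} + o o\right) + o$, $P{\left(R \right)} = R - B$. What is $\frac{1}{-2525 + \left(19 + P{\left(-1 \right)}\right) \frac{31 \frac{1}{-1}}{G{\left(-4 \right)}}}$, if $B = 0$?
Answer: $- \frac{14}{35629} \approx -0.00039294$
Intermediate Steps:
$P{\left(R \right)} = R$ ($P{\left(R \right)} = R - 0 = R + 0 = R$)
$G{\left(o \right)} = o + 2 o^{2}$ ($G{\left(o \right)} = \left(o^{2} + o^{2}\right) + o = 2 o^{2} + o = o + 2 o^{2}$)
$\frac{1}{-2525 + \left(19 + P{\left(-1 \right)}\right) \frac{31 \frac{1}{-1}}{G{\left(-4 \right)}}} = \frac{1}{-2525 + \left(19 - 1\right) \frac{31 \frac{1}{-1}}{\left(-4\right) \left(1 + 2 \left(-4\right)\right)}} = \frac{1}{-2525 + 18 \frac{31 \left(-1\right)}{\left(-4\right) \left(1 - 8\right)}} = \frac{1}{-2525 + 18 \left(- \frac{31}{\left(-4\right) \left(-7\right)}\right)} = \frac{1}{-2525 + 18 \left(- \frac{31}{28}\right)} = \frac{1}{-2525 - \frac{279}{14}} = \frac{1}{- \frac{35629}{14}} = - \frac{14}{35629}$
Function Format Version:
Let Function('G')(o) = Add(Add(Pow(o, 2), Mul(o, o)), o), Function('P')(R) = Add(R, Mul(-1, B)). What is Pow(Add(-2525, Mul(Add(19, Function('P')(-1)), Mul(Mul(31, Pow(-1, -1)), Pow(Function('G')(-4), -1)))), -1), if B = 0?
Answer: Rational(-14, 35629) ≈ -0.00039294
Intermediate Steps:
Function('P')(R) = R (Function('P')(R) = Add(R, Mul(-1, 0)) = Add(R, 0) = R)
Function('G')(o) = Add(o, Mul(2, Pow(o, 2))) (Function('G')(o) = Add(Add(Pow(o, 2), Pow(o, 2)), o) = Add(Mul(2, Pow(o, 2)), o) = Add(o, Mul(2, Pow(o, 2))))
Pow(Add(-2525, Mul(Add(19, Function('P')(-1)), Mul(Mul(31, Pow(-1, -1)), Pow(Function('G')(-4), -1)))), -1) = Pow(Add(-2525, Mul(Add(19, -1), Mul(Mul(31, Pow(-1, -1)), Pow(Mul(-4, Add(1, Mul(2, -4))), -1)))), -1) = Pow(Add(-2525, Mul(18, Mul(Mul(31, -1), Pow(Mul(-4, Add(1, -8)), -1)))), -1) = Pow(Add(-2525, Mul(18, Mul(-31, Pow(Mul(-4, -7), -1)))), -1) = Pow(Add(-2525, Mul(18, Mul(-31, Pow(28, -1)))), -1) = Pow(Add(-2525, Mul(18, Mul(-31, Rational(1, 28)))), -1) = Pow(Add(-2525, Mul(18, Rational(-31, 28))), -1) = Pow(Add(-2525, Rational(-279, 14)), -1) = Pow(Rational(-35629, 14), -1) = Rational(-14, 35629)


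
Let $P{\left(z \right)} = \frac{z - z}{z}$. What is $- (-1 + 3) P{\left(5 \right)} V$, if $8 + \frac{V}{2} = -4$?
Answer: $0$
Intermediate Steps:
$V = -24$ ($V = -16 + 2 \left(-4\right) = -16 - 8 = -24$)
$P{\left(z \right)} = 0$ ($P{\left(z \right)} = \frac{0}{z} = 0$)
$- (-1 + 3) P{\left(5 \right)} V = - (-1 + 3) 0 \left(-24\right) = \left(-1\right) 2 \cdot 0 \left(-24\right) = \left(-2\right) 0 \left(-24\right) = 0 \left(-24\right) = 0$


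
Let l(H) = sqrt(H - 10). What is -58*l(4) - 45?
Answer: -45 - 58*I*sqrt(6) ≈ -45.0 - 142.07*I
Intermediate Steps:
l(H) = sqrt(-10 + H)
-58*l(4) - 45 = -58*sqrt(-10 + 4) - 45 = -58*I*sqrt(6) - 45 = -45 - 58*I*sqrt(6)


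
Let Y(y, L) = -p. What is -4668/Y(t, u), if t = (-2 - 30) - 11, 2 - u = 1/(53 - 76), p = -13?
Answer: -4668/13 ≈ -359.08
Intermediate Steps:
u = 47/23 (u = 2 - 1/(53 - 76) = 2 - 1/(-23) = 2 - 1*(-1/23) = 2 + 1/23 = 47/23 ≈ 2.0435)
t = -43 (t = -32 - 11 = -43)
Y(y, L) = 13 (Y(y, L) = -1*(-13) = 13)
-4668/Y(t, u) = -4668/13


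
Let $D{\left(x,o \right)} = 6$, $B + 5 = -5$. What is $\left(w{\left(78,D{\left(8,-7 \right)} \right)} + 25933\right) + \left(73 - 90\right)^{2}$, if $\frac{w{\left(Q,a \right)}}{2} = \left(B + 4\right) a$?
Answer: $26150$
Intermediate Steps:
$B = -10$ ($B = -5 - 5 = -10$)
$w{\left(Q,a \right)} = - 12 a$ ($w{\left(Q,a \right)} = 2 \left(-10 + 4\right) a = 2 \left(- 6 a\right) = - 12 a$)
$\left(w{\left(78,D{\left(8,-7 \right)} \right)} + 25933\right) + \left(73 - 90\right)^{2} = \left(\left(-12\right) 6 + 25933\right) + \left(73 - 90\right)^{2} = \left(-72 + 25933\right) + \left(-17\right)^{2} = 25861 + 289 = 26150$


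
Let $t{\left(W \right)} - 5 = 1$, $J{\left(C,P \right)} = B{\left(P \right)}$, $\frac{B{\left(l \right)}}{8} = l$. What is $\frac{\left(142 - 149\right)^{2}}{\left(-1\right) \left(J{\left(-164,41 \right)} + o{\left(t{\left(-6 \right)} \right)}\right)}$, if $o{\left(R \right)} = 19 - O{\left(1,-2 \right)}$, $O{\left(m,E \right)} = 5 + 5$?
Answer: $- \frac{49}{337} \approx -0.1454$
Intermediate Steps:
$O{\left(m,E \right)} = 10$
$B{\left(l \right)} = 8 l$
$J{\left(C,P \right)} = 8 P$
$t{\left(W \right)} = 6$ ($t{\left(W \right)} = 5 + 1 = 6$)
$o{\left(R \right)} = 9$ ($o{\left(R \right)} = 19 - 10 = 9$)
$\frac{\left(142 - 149\right)^{2}}{\left(-1\right) \left(J{\left(-164,41 \right)} + o{\left(t{\left(-6 \right)} \right)}\right)} = \frac{\left(142 - 149\right)^{2}}{\left(-1\right) \left(8 \cdot 41 + 9\right)} = \frac{\left(-7\right)^{2}}{\left(-1\right) \left(328 + 9\right)} = \frac{49}{\left(-1\right) 337} = \frac{49}{-337} = 49 \left(- \frac{1}{337}\right) = - \frac{49}{337}$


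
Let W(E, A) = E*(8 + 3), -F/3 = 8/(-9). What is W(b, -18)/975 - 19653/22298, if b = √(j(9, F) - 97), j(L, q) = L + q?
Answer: -19653/22298 + 176*I*√3/2925 ≈ -0.88138 + 0.10422*I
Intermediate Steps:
F = 8/3 (F = -24/(-9) = -24*(-1)/9 = -3*(-8/9) = 8/3 ≈ 2.6667)
b = 16*I*√3/3 (b = √((9 + 8/3) - 97) = √(35/3 - 97) = √(-256/3) = 16*I*√3/3 ≈ 9.2376*I)
W(E, A) = 11*E (W(E, A) = E*11 = 11*E)
W(b, -18)/975 - 19653/22298 = (11*(16*I*√3/3))/975 - 19653/22298 = (176*I*√3/3)*(1/975) - 19653*1/22298 = 176*I*√3/2925 - 19653/22298 = -19653/22298 + 176*I*√3/2925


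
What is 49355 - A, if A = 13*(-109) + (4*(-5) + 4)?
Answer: 50788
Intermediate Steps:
A = -1433 (A = -1417 + (-20 + 4) = -1417 - 16 = -1433)
49355 - A = 49355 - 1*(-1433) = 49355 + 1433 = 50788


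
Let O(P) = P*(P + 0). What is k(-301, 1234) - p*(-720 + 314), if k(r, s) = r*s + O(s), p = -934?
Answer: 772118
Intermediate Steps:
O(P) = P**2 (O(P) = P*P = P**2)
k(r, s) = s**2 + r*s (k(r, s) = r*s + s**2 = s**2 + r*s)
k(-301, 1234) - p*(-720 + 314) = 1234*(-301 + 1234) - (-934)*(-720 + 314) = 1234*933 - (-934)*(-406) = 1151322 - 1*379204 = 1151322 - 379204 = 772118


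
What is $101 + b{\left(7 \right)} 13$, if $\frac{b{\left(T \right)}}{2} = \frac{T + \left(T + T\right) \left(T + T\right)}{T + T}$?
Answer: $478$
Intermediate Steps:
$b{\left(T \right)} = \frac{T + 4 T^{2}}{T}$ ($b{\left(T \right)} = 2 \frac{T + \left(T + T\right) \left(T + T\right)}{T + T} = 2 \frac{T + 2 T 2 T}{2 T} = 2 \left(T + 4 T^{2}\right) \frac{1}{2 T} = 2 \frac{T + 4 T^{2}}{2 T} = \frac{T + 4 T^{2}}{T}$)
$101 + b{\left(7 \right)} 13 = 101 + \left(1 + 4 \cdot 7\right) 13 = 101 + \left(1 + 28\right) 13 = 101 + 29 \cdot 13 = 101 + 377 = 478$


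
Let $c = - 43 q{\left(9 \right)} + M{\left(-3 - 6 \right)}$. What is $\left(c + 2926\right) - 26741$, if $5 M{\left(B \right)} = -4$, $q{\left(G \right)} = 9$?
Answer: $- \frac{121014}{5} \approx -24203.0$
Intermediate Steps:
$M{\left(B \right)} = - \frac{4}{5}$ ($M{\left(B \right)} = \frac{1}{5} \left(-4\right) = - \frac{4}{5}$)
$c = - \frac{1939}{5}$ ($c = \left(-43\right) 9 - \frac{4}{5} = -387 - \frac{4}{5} = - \frac{1939}{5} \approx -387.8$)
$\left(c + 2926\right) - 26741 = \left(- \frac{1939}{5} + 2926\right) - 26741 = \frac{12691}{5} - 26741 = - \frac{121014}{5}$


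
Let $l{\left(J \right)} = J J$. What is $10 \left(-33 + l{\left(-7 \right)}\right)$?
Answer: $160$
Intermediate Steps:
$l{\left(J \right)} = J^{2}$
$10 \left(-33 + l{\left(-7 \right)}\right) = 10 \left(-33 + \left(-7\right)^{2}\right) = 10 \left(-33 + 49\right) = 10 \cdot 16 = 160$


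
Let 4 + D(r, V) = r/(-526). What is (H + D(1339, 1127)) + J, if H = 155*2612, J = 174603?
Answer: 304794095/526 ≈ 5.7946e+5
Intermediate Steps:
D(r, V) = -4 - r/526 (D(r, V) = -4 + r/(-526) = -4 + r*(-1/526) = -4 - r/526)
H = 404860
(H + D(1339, 1127)) + J = (404860 + (-4 - 1/526*1339)) + 174603 = (404860 + (-4 - 1339/526)) + 174603 = (404860 - 3443/526) + 174603 = 212952917/526 + 174603 = 304794095/526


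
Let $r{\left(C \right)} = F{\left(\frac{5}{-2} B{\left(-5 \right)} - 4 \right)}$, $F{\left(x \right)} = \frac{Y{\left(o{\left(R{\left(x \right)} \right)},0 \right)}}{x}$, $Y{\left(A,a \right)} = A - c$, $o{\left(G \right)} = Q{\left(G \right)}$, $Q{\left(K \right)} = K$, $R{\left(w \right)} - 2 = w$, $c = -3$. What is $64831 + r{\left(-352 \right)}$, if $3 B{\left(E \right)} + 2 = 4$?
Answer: $\frac{1102129}{17} \approx 64831.0$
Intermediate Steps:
$R{\left(w \right)} = 2 + w$
$B{\left(E \right)} = \frac{2}{3}$ ($B{\left(E \right)} = - \frac{2}{3} + \frac{1}{3} \cdot 4 = - \frac{2}{3} + \frac{4}{3} = \frac{2}{3}$)
$o{\left(G \right)} = G$
$Y{\left(A,a \right)} = 3 + A$ ($Y{\left(A,a \right)} = A - -3 = A + 3 = 3 + A$)
$F{\left(x \right)} = \frac{5 + x}{x}$ ($F{\left(x \right)} = \frac{3 + \left(2 + x\right)}{x} = \frac{5 + x}{x}$)
$r{\left(C \right)} = \frac{2}{17}$ ($r{\left(C \right)} = \frac{5 - \left(4 - \frac{5}{-2} \cdot \frac{2}{3}\right)}{\frac{5}{-2} \cdot \frac{2}{3} - 4} = \frac{5 - \left(4 - 5 \left(- \frac{1}{2}\right) \frac{2}{3}\right)}{5 \left(- \frac{1}{2}\right) \frac{2}{3} - 4} = \frac{5 - \frac{17}{3}}{\left(- \frac{5}{2}\right) \frac{2}{3} - 4} = \frac{5 - \frac{17}{3}}{- \frac{5}{3} - 4} = \frac{5 - \frac{17}{3}}{- \frac{17}{3}} = \left(- \frac{3}{17}\right) \left(- \frac{2}{3}\right) = \frac{2}{17}$)
$64831 + r{\left(-352 \right)} = 64831 + \frac{2}{17} = \frac{1102129}{17}$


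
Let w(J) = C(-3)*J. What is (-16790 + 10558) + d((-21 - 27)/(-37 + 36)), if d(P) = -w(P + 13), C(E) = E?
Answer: -6049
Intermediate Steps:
w(J) = -3*J
d(P) = 39 + 3*P (d(P) = -(-3)*(P + 13) = -(-3)*(13 + P) = -(-39 - 3*P) = 39 + 3*P)
(-16790 + 10558) + d((-21 - 27)/(-37 + 36)) = (-16790 + 10558) + (39 + 3*((-21 - 27)/(-37 + 36))) = -6232 + (39 + 3*(-48/(-1))) = -6232 + (39 + 3*(-48*(-1))) = -6232 + (39 + 3*48) = -6232 + (39 + 144) = -6232 + 183 = -6049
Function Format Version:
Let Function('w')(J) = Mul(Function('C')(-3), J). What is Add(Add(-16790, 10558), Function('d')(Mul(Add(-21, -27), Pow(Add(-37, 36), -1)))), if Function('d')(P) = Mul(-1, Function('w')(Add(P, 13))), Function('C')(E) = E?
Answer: -6049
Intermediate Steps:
Function('w')(J) = Mul(-3, J)
Function('d')(P) = Add(39, Mul(3, P)) (Function('d')(P) = Mul(-1, Mul(-3, Add(P, 13))) = Mul(-1, Mul(-3, Add(13, P))) = Mul(-1, Add(-39, Mul(-3, P))) = Add(39, Mul(3, P)))
Add(Add(-16790, 10558), Function('d')(Mul(Add(-21, -27), Pow(Add(-37, 36), -1)))) = Add(Add(-16790, 10558), Add(39, Mul(3, Mul(Add(-21, -27), Pow(Add(-37, 36), -1))))) = Add(-6232, Add(39, Mul(3, Mul(-48, Pow(-1, -1))))) = Add(-6232, Add(39, Mul(3, Mul(-48, -1)))) = Add(-6232, Add(39, Mul(3, 48))) = Add(-6232, Add(39, 144)) = Add(-6232, 183) = -6049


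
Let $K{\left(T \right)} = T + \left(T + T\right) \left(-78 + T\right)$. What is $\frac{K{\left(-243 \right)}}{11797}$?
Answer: $\frac{155763}{11797} \approx 13.204$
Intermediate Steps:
$K{\left(T \right)} = T + 2 T \left(-78 + T\right)$
$\frac{K{\left(-243 \right)}}{11797} = \frac{\left(-243\right) \left(-155 + 2 \left(-243\right)\right)}{11797} = - 243 \left(-155 - 486\right) \frac{1}{11797} = \left(-243\right) \left(-641\right) \frac{1}{11797} = 155763 \cdot \frac{1}{11797} = \frac{155763}{11797}$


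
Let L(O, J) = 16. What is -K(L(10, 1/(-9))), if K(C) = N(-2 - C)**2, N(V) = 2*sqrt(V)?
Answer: 72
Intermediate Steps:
K(C) = -8 - 4*C (K(C) = (2*sqrt(-2 - C))**2 = -8 - 4*C)
-K(L(10, 1/(-9))) = -(-8 - 4*16) = -(-8 - 64) = -1*(-72) = 72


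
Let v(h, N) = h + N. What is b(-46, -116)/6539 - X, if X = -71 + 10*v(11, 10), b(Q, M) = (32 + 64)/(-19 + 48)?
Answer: -26358613/189631 ≈ -139.00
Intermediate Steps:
b(Q, M) = 96/29
v(h, N) = N + h
X = 139 (X = -71 + 10*(10 + 11) = -71 + 10*21 = -71 + 210 = 139)
b(-46, -116)/6539 - X = (96/29)/6539 - 1*139 = (96/29)*(1/6539) - 139 = 96/189631 - 139 = -26358613/189631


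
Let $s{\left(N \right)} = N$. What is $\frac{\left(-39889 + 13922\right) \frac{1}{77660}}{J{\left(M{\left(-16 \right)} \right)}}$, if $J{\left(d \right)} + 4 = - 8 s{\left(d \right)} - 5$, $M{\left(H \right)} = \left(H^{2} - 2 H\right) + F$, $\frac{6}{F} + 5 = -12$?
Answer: $\frac{441439}{3049941180} \approx 0.00014474$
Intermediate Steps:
$F = - \frac{6}{17}$ ($F = \frac{6}{-5 - 12} = \frac{6}{-17} = 6 \left(- \frac{1}{17}\right) = - \frac{6}{17} \approx -0.35294$)
$M{\left(H \right)} = - \frac{6}{17} + H^{2} - 2 H$ ($M{\left(H \right)} = \left(H^{2} - 2 H\right) - \frac{6}{17} = - \frac{6}{17} + H^{2} - 2 H$)
$J{\left(d \right)} = -9 - 8 d$ ($J{\left(d \right)} = -4 - \left(5 + 8 d\right) = -9 - 8 d$)
$\frac{\left(-39889 + 13922\right) \frac{1}{77660}}{J{\left(M{\left(-16 \right)} \right)}} = \frac{\left(-39889 + 13922\right) \frac{1}{77660}}{-9 - 8 \left(- \frac{6}{17} + \left(-16\right)^{2} - -32\right)} = \frac{\left(-25967\right) \frac{1}{77660}}{-9 - 8 \left(- \frac{6}{17} + 256 + 32\right)} = - \frac{25967}{77660 \left(-9 - \frac{39120}{17}\right)} = - \frac{25967}{77660 \left(- \frac{39273}{17}\right)} = \left(- \frac{25967}{77660}\right) \left(- \frac{17}{39273}\right) = \frac{441439}{3049941180}$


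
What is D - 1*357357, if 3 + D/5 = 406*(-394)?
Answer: -1157192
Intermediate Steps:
D = -799835 (D = -15 + 5*(406*(-394)) = -15 + 5*(-159964) = -15 - 799820 = -799835)
D - 1*357357 = -799835 - 1*357357 = -799835 - 357357 = -1157192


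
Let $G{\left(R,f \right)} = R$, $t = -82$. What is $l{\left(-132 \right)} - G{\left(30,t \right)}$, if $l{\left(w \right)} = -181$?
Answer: $-211$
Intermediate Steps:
$l{\left(-132 \right)} - G{\left(30,t \right)} = -181 - 30 = -211$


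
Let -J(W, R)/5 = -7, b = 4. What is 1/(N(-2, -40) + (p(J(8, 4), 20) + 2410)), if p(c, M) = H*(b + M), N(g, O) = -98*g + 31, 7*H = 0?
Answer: 1/2637 ≈ 0.00037922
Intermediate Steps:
H = 0 (H = (⅐)*0 = 0)
J(W, R) = 35 (J(W, R) = -5*(-7) = 35)
N(g, O) = 31 - 98*g
p(c, M) = 0 (p(c, M) = 0*(4 + M) = 0)
1/(N(-2, -40) + (p(J(8, 4), 20) + 2410)) = 1/((31 - 98*(-2)) + (0 + 2410)) = 1/((31 + 196) + 2410) = 1/(227 + 2410) = 1/2637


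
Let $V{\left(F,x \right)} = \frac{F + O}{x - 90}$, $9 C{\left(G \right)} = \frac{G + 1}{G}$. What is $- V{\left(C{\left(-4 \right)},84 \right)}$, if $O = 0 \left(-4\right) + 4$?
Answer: $\frac{49}{72} \approx 0.68056$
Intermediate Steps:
$O = 4$ ($O = 0 + 4 = 4$)
$C{\left(G \right)} = \frac{1 + G}{9 G}$ ($C{\left(G \right)} = \frac{\left(G + 1\right) \frac{1}{G}}{9} = \frac{\left(1 + G\right) \frac{1}{G}}{9} = \frac{\frac{1}{G} \left(1 + G\right)}{9} = \frac{1 + G}{9 G}$)
$V{\left(F,x \right)} = \frac{4 + F}{-90 + x}$ ($V{\left(F,x \right)} = \frac{F + 4}{x - 90} = \frac{4 + F}{-90 + x}$)
$- V{\left(C{\left(-4 \right)},84 \right)} = - \frac{4 + \frac{1 - 4}{9 \left(-4\right)}}{-90 + 84} = - \frac{4 + \frac{1}{9} \left(- \frac{1}{4}\right) \left(-3\right)}{-6} = - \frac{\left(-1\right) \left(4 + \frac{1}{12}\right)}{6} = - \frac{\left(-1\right) 49}{6 \cdot 12} = \left(-1\right) \left(- \frac{49}{72}\right) = \frac{49}{72}$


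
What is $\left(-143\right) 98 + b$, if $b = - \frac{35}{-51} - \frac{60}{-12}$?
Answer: $- \frac{714424}{51} \approx -14008.0$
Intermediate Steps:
$b = \frac{290}{51}$ ($b = \left(-35\right) \left(- \frac{1}{51}\right) - -5 = \frac{35}{51} + 5 = \frac{290}{51} \approx 5.6863$)
$\left(-143\right) 98 + b = \left(-143\right) 98 + \frac{290}{51} = -14014 + \frac{290}{51} = - \frac{714424}{51}$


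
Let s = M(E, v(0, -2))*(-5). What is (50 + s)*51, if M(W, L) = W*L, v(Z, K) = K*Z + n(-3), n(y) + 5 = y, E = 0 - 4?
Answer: -5610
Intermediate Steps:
E = -4
n(y) = -5 + y
v(Z, K) = -8 + K*Z (v(Z, K) = K*Z + (-5 - 3) = K*Z - 8 = -8 + K*Z)
M(W, L) = L*W
s = -160 (s = ((-8 - 2*0)*(-4))*(-5) = ((-8 + 0)*(-4))*(-5) = -8*(-4)*(-5) = 32*(-5) = -160)
(50 + s)*51 = (50 - 160)*51 = -110*51 = -5610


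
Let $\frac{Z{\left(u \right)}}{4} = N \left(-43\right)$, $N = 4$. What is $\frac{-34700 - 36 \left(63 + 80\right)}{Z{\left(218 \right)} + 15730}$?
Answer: $- \frac{19924}{7521} \approx -2.6491$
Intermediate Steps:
$Z{\left(u \right)} = -688$ ($Z{\left(u \right)} = 4 \cdot 4 \left(-43\right) = 4 \left(-172\right) = -688$)
$\frac{-34700 - 36 \left(63 + 80\right)}{Z{\left(218 \right)} + 15730} = \frac{-34700 - 36 \left(63 + 80\right)}{-688 + 15730} = \frac{-34700 - 5148}{15042} = \left(-34700 - 5148\right) \frac{1}{15042} = \left(-39848\right) \frac{1}{15042} = - \frac{19924}{7521}$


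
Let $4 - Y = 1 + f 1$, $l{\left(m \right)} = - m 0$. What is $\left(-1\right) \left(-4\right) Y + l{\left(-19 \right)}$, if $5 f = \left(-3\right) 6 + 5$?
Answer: $\frac{112}{5} \approx 22.4$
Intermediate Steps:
$f = - \frac{13}{5}$ ($f = \frac{\left(-3\right) 6 + 5}{5} = \frac{-18 + 5}{5} = \frac{1}{5} \left(-13\right) = - \frac{13}{5} \approx -2.6$)
$l{\left(m \right)} = 0$
$Y = \frac{28}{5}$ ($Y = 4 - \left(1 - \frac{13}{5}\right) = 4 - - \frac{8}{5} = 4 + \frac{8}{5} = \frac{28}{5} \approx 5.6$)
$\left(-1\right) \left(-4\right) Y + l{\left(-19 \right)} = \left(-1\right) \left(-4\right) \frac{28}{5} + 0 = 4 \cdot \frac{28}{5} + 0 = \frac{112}{5} + 0 = \frac{112}{5}$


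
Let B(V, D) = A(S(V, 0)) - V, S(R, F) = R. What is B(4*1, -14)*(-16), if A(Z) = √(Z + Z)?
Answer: 64 - 32*√2 ≈ 18.745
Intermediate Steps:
A(Z) = √2*√Z (A(Z) = √(2*Z) = √2*√Z)
B(V, D) = -V + √2*√V (B(V, D) = √2*√V - V = -V + √2*√V)
B(4*1, -14)*(-16) = (-4 + √2*√(4*1))*(-16) = (-1*4 + √2*√4)*(-16) = (-4 + √2*2)*(-16) = (-4 + 2*√2)*(-16) = 64 - 32*√2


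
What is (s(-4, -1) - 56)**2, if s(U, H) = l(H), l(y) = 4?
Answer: 2704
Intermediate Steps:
s(U, H) = 4
(s(-4, -1) - 56)**2 = (4 - 56)**2 = (-52)**2 = 2704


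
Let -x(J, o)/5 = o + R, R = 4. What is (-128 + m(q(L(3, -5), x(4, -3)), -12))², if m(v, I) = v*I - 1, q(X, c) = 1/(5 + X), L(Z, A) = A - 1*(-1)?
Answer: 19881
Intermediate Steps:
L(Z, A) = 1 + A (L(Z, A) = A + 1 = 1 + A)
x(J, o) = -20 - 5*o (x(J, o) = -5*(o + 4) = -5*(4 + o) = -20 - 5*o)
m(v, I) = -1 + I*v (m(v, I) = I*v - 1 = -1 + I*v)
(-128 + m(q(L(3, -5), x(4, -3)), -12))² = (-128 + (-1 - 12/(5 + (1 - 5))))² = (-128 + (-1 - 12/(5 - 4)))² = (-128 + (-1 - 12/1))² = (-128 + (-1 - 12*1))² = (-128 + (-1 - 12))² = (-128 - 13)² = (-141)² = 19881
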